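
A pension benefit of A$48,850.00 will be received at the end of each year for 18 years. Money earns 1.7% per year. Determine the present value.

A$752,051.60

This is an ordinary annuity: 18 payments of A$48,850.00 at the end of each year.
Periodic rate r = 0.017 per year.
PV = PMT × [(1 − (1+r)^−n)/r] = 48,850 × [1 − (1+r)^−18] / r = A$752,051.60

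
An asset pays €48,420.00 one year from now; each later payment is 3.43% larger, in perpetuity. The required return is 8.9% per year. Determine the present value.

€885,191.96

Periodic rate r = 0.089 per year.
Growing perpetuity (Gordon): PV = PMT₁ / (r − g) = 48,420 / (r − 0.0343) = €885,191.96.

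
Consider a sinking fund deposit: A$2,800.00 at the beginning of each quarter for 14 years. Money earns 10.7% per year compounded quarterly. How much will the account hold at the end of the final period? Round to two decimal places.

A$363,854.63

This is an annuity due: 56 deposits of A$2,800.00 at the beginning of each quarter.
Periodic rate r = 0.107/4 per quarter; n is counted in quarters.
FV = PMT × [((1+r)^n − 1)/r] × (1+r) = 2,800 × [(1+r)^56 − 1] / r × (1+r) = A$363,854.63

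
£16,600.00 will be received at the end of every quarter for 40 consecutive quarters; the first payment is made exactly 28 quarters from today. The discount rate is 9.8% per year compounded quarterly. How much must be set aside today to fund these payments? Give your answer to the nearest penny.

£218,610.63

Ordinary annuity of 40 payments, first payment at period 28.
Periodic rate r = 0.098/4 per quarter; n is counted in quarters.
The ordinary-annuity PV formula values the stream one period before the first payment (period 27); discount that back 27 periods:
PV₀ = 16,600 × [1 − (1+r)^−40] / r × (1+r)^−27 = £218,610.63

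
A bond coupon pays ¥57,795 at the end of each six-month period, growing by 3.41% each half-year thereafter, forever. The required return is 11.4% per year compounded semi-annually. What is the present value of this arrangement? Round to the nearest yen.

Periodic rate r = 0.114/2 per half-year.
Growing perpetuity (Gordon): PV = PMT₁ / (r − g) = 57,795 / (r − 0.0341) = ¥2,523,799.

¥2,523,799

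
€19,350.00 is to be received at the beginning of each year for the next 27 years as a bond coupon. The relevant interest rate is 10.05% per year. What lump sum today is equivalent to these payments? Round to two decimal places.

This is an annuity due: 27 payments of €19,350.00 at the beginning of each year.
Periodic rate r = 0.1005 per year.
PV = PMT × [(1 − (1+r)^−n)/r] × (1+r) = 19,350 × [1 − (1+r)^−27] / r × (1+r) = €195,922.14

€195,922.14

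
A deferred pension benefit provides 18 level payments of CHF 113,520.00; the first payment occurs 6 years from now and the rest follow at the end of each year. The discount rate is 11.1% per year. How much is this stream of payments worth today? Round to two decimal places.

Ordinary annuity of 18 payments, first payment at period 6.
Periodic rate r = 0.111 per year.
The ordinary-annuity PV formula values the stream one period before the first payment (period 5); discount that back 5 periods:
PV₀ = 113,520 × [1 − (1+r)^−18] / r × (1+r)^−5 = CHF 513,347.52

CHF 513,347.52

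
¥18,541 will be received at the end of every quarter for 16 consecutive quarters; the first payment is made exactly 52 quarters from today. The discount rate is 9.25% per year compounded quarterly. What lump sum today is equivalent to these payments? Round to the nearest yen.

Ordinary annuity of 16 payments, first payment at period 52.
Periodic rate r = 0.0925/4 per quarter; n is counted in quarters.
The ordinary-annuity PV formula values the stream one period before the first payment (period 51); discount that back 51 periods:
PV₀ = 18,541 × [1 − (1+r)^−16] / r × (1+r)^−51 = ¥76,543

¥76,543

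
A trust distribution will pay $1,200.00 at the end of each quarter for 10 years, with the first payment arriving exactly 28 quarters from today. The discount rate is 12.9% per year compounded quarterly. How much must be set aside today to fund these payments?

Ordinary annuity of 40 payments, first payment at period 28.
Periodic rate r = 0.129/4 per quarter; n is counted in quarters.
The ordinary-annuity PV formula values the stream one period before the first payment (period 27); discount that back 27 periods:
PV₀ = 1,200 × [1 − (1+r)^−40] / r × (1+r)^−27 = $11,356.07

$11,356.07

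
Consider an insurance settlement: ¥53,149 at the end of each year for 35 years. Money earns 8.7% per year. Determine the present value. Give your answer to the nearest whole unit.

This is an ordinary annuity: 35 payments of ¥53,149 at the end of each year.
Periodic rate r = 0.087 per year.
PV = PMT × [(1 − (1+r)^−n)/r] = 53,149 × [1 − (1+r)^−35] / r = ¥577,951

¥577,951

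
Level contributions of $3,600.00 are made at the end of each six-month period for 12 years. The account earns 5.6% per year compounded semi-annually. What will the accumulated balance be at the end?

$120,876.11

This is an ordinary annuity: 24 deposits of $3,600.00 at the end of each six-month period.
Periodic rate r = 0.056/2 per half-year; n is counted in half-years.
FV = PMT × [((1+r)^n − 1)/r] = 3,600 × [(1+r)^24 − 1] / r = $120,876.11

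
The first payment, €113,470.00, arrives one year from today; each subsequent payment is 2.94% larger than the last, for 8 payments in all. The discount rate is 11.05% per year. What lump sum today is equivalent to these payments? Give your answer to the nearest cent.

Periodic rate r = 0.1105 per year.
Growing ordinary annuity: PV = PMT₁ × [1 − ((1+g)/(1+r))^n] / (r − g) = 113,470 × [1 − ((1+0.0294)/(1+r))^8] / (r − 0.0294) = €636,381.96.

€636,381.96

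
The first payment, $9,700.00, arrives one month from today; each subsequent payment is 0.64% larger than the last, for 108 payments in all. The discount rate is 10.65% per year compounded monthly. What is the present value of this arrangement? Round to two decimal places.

$913,188.63

Periodic rate r = 0.1065/12 per month; n is counted in months.
Growing ordinary annuity: PV = PMT₁ × [1 − ((1+g)/(1+r))^n] / (r − g) = 9,700 × [1 − ((1+0.0064)/(1+r))^108] / (r − 0.0064) = $913,188.63.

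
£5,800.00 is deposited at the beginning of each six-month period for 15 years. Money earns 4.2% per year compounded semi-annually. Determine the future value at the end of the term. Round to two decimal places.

£244,034.91

This is an annuity due: 30 deposits of £5,800.00 at the beginning of each six-month period.
Periodic rate r = 0.042/2 per half-year; n is counted in half-years.
FV = PMT × [((1+r)^n − 1)/r] × (1+r) = 5,800 × [(1+r)^30 − 1] / r × (1+r) = £244,034.91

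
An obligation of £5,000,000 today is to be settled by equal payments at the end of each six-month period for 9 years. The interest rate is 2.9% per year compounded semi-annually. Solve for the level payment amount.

Level ordinary annuity; solve PV = PMT × [(1 − (1+r)^−n)/r] for PMT.
Periodic rate r = 0.029/2 per half-year; n is counted in half-years.
With n = 18: PMT = 5,000,000 / ([(1 − (1+r)^−n)/r]) = £317,600.64

£317,600.64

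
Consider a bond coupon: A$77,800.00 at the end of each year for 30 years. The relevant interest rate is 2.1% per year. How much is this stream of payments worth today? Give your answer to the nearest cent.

This is an ordinary annuity: 30 payments of A$77,800.00 at the end of each year.
Periodic rate r = 0.021 per year.
PV = PMT × [(1 − (1+r)^−n)/r] = 77,800 × [1 − (1+r)^−30] / r = A$1,718,721.68

A$1,718,721.68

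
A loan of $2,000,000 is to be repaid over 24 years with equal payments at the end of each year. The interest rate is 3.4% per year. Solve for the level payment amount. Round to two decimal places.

Level ordinary annuity; solve PV = PMT × [(1 − (1+r)^−n)/r] for PMT.
Periodic rate r = 0.034 per year.
With n = 24: PMT = 2,000,000 / ([(1 − (1+r)^−n)/r]) = $123,241.17

$123,241.17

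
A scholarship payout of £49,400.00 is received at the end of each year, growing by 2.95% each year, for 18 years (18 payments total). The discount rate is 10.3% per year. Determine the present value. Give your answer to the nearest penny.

Periodic rate r = 0.103 per year.
Growing ordinary annuity: PV = PMT₁ × [1 − ((1+g)/(1+r))^n] / (r − g) = 49,400 × [1 − ((1+0.0295)/(1+r))^18] / (r − 0.0295) = £477,861.67.

£477,861.67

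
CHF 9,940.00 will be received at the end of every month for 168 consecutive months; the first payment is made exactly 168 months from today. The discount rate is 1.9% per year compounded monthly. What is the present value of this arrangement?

Ordinary annuity of 168 payments, first payment at period 168.
Periodic rate r = 0.019/12 per month; n is counted in months.
The ordinary-annuity PV formula values the stream one period before the first payment (period 167); discount that back 167 periods:
PV₀ = 9,940 × [1 − (1+r)^−168] / r × (1+r)^−167 = CHF 1,125,046.06

CHF 1,125,046.06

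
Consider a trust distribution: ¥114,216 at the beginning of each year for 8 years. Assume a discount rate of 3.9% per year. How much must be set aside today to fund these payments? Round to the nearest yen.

This is an annuity due: 8 payments of ¥114,216 at the beginning of each year.
Periodic rate r = 0.039 per year.
PV = PMT × [(1 − (1+r)^−n)/r] × (1+r) = 114,216 × [1 − (1+r)^−8] / r × (1+r) = ¥802,287

¥802,287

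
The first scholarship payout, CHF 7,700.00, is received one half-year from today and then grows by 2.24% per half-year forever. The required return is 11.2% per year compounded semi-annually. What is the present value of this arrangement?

CHF 229,166.67

Periodic rate r = 0.112/2 per half-year.
Growing perpetuity (Gordon): PV = PMT₁ / (r − g) = 7,700 / (r − 0.0224) = CHF 229,166.67.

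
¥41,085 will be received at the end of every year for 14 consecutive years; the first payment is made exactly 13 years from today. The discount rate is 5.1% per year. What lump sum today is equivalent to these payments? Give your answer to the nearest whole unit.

Ordinary annuity of 14 payments, first payment at period 13.
Periodic rate r = 0.051 per year.
The ordinary-annuity PV formula values the stream one period before the first payment (period 12); discount that back 12 periods:
PV₀ = 41,085 × [1 − (1+r)^−14] / r × (1+r)^−12 = ¥222,461

¥222,461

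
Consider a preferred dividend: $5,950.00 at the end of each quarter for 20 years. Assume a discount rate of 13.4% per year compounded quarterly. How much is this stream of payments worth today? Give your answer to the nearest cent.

This is an ordinary annuity: 80 payments of $5,950.00 at the end of each quarter.
Periodic rate r = 0.134/4 per quarter; n is counted in quarters.
PV = PMT × [(1 − (1+r)^−n)/r] = 5,950 × [1 − (1+r)^−80] / r = $164,887.65

$164,887.65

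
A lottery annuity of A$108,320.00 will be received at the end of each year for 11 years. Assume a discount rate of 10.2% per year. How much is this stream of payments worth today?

A$697,113.65

This is an ordinary annuity: 11 payments of A$108,320.00 at the end of each year.
Periodic rate r = 0.102 per year.
PV = PMT × [(1 − (1+r)^−n)/r] = 108,320 × [1 − (1+r)^−11] / r = A$697,113.65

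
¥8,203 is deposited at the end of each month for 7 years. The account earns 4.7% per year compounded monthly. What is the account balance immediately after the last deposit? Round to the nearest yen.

This is an ordinary annuity: 84 deposits of ¥8,203 at the end of each month.
Periodic rate r = 0.047/12 per month; n is counted in months.
FV = PMT × [((1+r)^n − 1)/r] = 8,203 × [(1+r)^84 − 1] / r = ¥814,056

¥814,056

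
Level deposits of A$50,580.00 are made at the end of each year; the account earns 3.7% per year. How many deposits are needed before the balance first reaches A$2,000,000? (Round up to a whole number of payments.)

Periodic rate r = 0.037 per year.
Ordinary annuity FV: 2,000,000 = 50,580 × [((1+r)^n − 1)/r].
(1+r)^n = 1 + 2,000,000 × r / 50,580, so n = ln(1 + 2,000,000·r/50,580) / ln(1+r) = 24.81.
Round up to a whole number of payments: n = 25.

25 payments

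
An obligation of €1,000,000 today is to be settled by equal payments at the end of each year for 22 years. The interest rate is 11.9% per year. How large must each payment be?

Level ordinary annuity; solve PV = PMT × [(1 − (1+r)^−n)/r] for PMT.
Periodic rate r = 0.119 per year.
With n = 22: PMT = 1,000,000 / ([(1 − (1+r)^−n)/r]) = €129,952.76

€129,952.76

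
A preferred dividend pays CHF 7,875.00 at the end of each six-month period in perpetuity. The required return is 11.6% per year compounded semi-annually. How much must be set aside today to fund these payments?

CHF 135,775.86

Periodic rate r = 0.116/2 per half-year.
Level perpetuity: PV = PMT / r = 7,875 / (0.116/2) = CHF 135,775.86.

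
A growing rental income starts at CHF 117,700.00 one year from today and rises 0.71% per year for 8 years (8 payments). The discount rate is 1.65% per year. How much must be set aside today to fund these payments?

Periodic rate r = 0.0165 per year.
Growing ordinary annuity: PV = PMT₁ × [1 − ((1+g)/(1+r))^n] / (r − g) = 117,700 × [1 − ((1+0.0071)/(1+r))^8] / (r − 0.0071) = CHF 896,882.82.

CHF 896,882.82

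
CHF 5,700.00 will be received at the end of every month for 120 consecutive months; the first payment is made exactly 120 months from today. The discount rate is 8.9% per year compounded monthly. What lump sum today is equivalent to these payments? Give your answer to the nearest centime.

CHF 187,565.03

Ordinary annuity of 120 payments, first payment at period 120.
Periodic rate r = 0.089/12 per month; n is counted in months.
The ordinary-annuity PV formula values the stream one period before the first payment (period 119); discount that back 119 periods:
PV₀ = 5,700 × [1 − (1+r)^−120] / r × (1+r)^−119 = CHF 187,565.03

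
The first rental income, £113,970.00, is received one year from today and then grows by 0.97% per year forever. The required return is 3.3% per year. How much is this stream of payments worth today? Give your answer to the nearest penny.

Periodic rate r = 0.033 per year.
Growing perpetuity (Gordon): PV = PMT₁ / (r − g) = 113,970 / (r − 0.0097) = £4,891,416.31.

£4,891,416.31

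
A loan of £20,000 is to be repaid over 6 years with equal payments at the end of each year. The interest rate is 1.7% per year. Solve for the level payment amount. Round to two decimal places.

Level ordinary annuity; solve PV = PMT × [(1 − (1+r)^−n)/r] for PMT.
Periodic rate r = 0.017 per year.
With n = 6: PMT = 20,000 / ([(1 − (1+r)^−n)/r]) = £3,534.45

£3,534.45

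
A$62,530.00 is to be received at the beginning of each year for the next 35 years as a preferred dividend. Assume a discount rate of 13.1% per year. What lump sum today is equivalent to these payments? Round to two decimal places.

A$532,595.70

This is an annuity due: 35 payments of A$62,530.00 at the beginning of each year.
Periodic rate r = 0.131 per year.
PV = PMT × [(1 − (1+r)^−n)/r] × (1+r) = 62,530 × [1 − (1+r)^−35] / r × (1+r) = A$532,595.70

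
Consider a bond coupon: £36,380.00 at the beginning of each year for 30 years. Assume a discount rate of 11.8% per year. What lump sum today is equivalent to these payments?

£332,546.49

This is an annuity due: 30 payments of £36,380.00 at the beginning of each year.
Periodic rate r = 0.118 per year.
PV = PMT × [(1 − (1+r)^−n)/r] × (1+r) = 36,380 × [1 − (1+r)^−30] / r × (1+r) = £332,546.49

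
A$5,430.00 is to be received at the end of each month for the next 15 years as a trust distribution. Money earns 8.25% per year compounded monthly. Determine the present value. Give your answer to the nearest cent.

A$559,712.82

This is an ordinary annuity: 180 payments of A$5,430.00 at the end of each month.
Periodic rate r = 0.0825/12 per month; n is counted in months.
PV = PMT × [(1 − (1+r)^−n)/r] = 5,430 × [1 − (1+r)^−180] / r = A$559,712.82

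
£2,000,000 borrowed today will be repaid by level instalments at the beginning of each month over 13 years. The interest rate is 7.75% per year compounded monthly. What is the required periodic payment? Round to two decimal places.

£20,252.63

Level annuity due; solve PV = PMT × [(1 − (1+r)^−n)/r] × (1+r) for PMT.
Periodic rate r = 0.0775/12 per month; n is counted in months.
With n = 156: PMT = 2,000,000 / ([(1 − (1+r)^−n)/r] × (1+r)) = £20,252.63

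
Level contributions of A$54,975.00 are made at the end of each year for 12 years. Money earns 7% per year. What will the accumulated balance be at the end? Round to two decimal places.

A$983,417.61

This is an ordinary annuity: 12 deposits of A$54,975.00 at the end of each year.
Periodic rate r = 0.07 per year.
FV = PMT × [((1+r)^n − 1)/r] = 54,975 × [(1+r)^12 − 1] / r = A$983,417.61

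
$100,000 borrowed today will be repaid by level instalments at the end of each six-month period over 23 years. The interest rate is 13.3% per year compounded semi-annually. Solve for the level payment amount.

$7,012.82

Level ordinary annuity; solve PV = PMT × [(1 − (1+r)^−n)/r] for PMT.
Periodic rate r = 0.133/2 per half-year; n is counted in half-years.
With n = 46: PMT = 100,000 / ([(1 − (1+r)^−n)/r]) = $7,012.82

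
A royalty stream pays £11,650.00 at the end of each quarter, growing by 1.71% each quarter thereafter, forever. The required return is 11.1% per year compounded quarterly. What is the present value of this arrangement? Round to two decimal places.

£1,093,896.71

Periodic rate r = 0.111/4 per quarter.
Growing perpetuity (Gordon): PV = PMT₁ / (r − g) = 11,650 / (r − 0.0171) = £1,093,896.71.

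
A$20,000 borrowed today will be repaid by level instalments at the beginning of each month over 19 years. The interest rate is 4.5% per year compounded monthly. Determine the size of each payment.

Level annuity due; solve PV = PMT × [(1 − (1+r)^−n)/r] × (1+r) for PMT.
Periodic rate r = 0.045/12 per month; n is counted in months.
With n = 228: PMT = 20,000 / ([(1 − (1+r)^−n)/r] × (1+r)) = A$130.17

A$130.17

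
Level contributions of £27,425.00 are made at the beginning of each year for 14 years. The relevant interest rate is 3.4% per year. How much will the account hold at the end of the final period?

This is an annuity due: 14 deposits of £27,425.00 at the beginning of each year.
Periodic rate r = 0.034 per year.
FV = PMT × [((1+r)^n − 1)/r] × (1+r) = 27,425 × [(1+r)^14 − 1] / r × (1+r) = £497,870.18

£497,870.18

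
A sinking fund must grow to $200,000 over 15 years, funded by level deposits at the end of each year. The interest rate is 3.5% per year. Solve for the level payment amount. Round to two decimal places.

$10,365.01

Level ordinary annuity; solve FV = PMT × [((1+r)^n − 1)/r] for PMT.
Periodic rate r = 0.035 per year.
With n = 15: PMT = 200,000 / ([((1+r)^n − 1)/r]) = $10,365.01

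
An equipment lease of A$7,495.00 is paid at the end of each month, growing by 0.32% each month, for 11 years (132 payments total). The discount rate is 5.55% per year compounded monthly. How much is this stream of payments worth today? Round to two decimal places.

A$898,666.69

Periodic rate r = 0.0555/12 per month; n is counted in months.
Growing ordinary annuity: PV = PMT₁ × [1 − ((1+g)/(1+r))^n] / (r − g) = 7,495 × [1 − ((1+0.0032)/(1+r))^132] / (r − 0.0032) = A$898,666.69.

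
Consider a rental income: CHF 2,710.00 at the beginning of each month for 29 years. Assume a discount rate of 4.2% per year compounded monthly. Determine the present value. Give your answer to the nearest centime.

CHF 546,654.59

This is an annuity due: 348 payments of CHF 2,710.00 at the beginning of each month.
Periodic rate r = 0.042/12 per month; n is counted in months.
PV = PMT × [(1 − (1+r)^−n)/r] × (1+r) = 2,710 × [1 − (1+r)^−348] / r × (1+r) = CHF 546,654.59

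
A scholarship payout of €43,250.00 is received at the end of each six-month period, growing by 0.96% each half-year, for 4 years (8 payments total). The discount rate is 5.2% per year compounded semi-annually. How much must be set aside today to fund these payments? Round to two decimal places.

Periodic rate r = 0.052/2 per half-year; n is counted in half-years.
Growing ordinary annuity: PV = PMT₁ × [1 − ((1+g)/(1+r))^n] / (r − g) = 43,250 × [1 − ((1+0.0096)/(1+r))^8] / (r − 0.0096) = €318,956.63.

€318,956.63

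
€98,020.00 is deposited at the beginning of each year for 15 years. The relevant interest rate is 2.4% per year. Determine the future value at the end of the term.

This is an annuity due: 15 deposits of €98,020.00 at the beginning of each year.
Periodic rate r = 0.024 per year.
FV = PMT × [((1+r)^n − 1)/r] × (1+r) = 98,020 × [(1+r)^15 − 1] / r × (1+r) = €1,786,829.60

€1,786,829.60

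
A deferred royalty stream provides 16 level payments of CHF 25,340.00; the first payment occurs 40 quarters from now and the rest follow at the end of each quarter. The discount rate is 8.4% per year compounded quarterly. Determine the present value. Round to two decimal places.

Ordinary annuity of 16 payments, first payment at period 40.
Periodic rate r = 0.084/4 per quarter; n is counted in quarters.
The ordinary-annuity PV formula values the stream one period before the first payment (period 39); discount that back 39 periods:
PV₀ = 25,340 × [1 − (1+r)^−16] / r × (1+r)^−39 = CHF 151,773.17

CHF 151,773.17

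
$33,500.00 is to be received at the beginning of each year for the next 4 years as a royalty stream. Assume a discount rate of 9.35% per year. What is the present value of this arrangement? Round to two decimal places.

This is an annuity due: 4 payments of $33,500.00 at the beginning of each year.
Periodic rate r = 0.0935 per year.
PV = PMT × [(1 − (1+r)^−n)/r] × (1+r) = 33,500 × [1 − (1+r)^−4] / r × (1+r) = $117,772.19

$117,772.19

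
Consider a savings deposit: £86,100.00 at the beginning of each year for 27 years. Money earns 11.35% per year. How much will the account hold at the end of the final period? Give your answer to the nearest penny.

£14,548,671.89

This is an annuity due: 27 deposits of £86,100.00 at the beginning of each year.
Periodic rate r = 0.1135 per year.
FV = PMT × [((1+r)^n − 1)/r] × (1+r) = 86,100 × [(1+r)^27 − 1] / r × (1+r) = £14,548,671.89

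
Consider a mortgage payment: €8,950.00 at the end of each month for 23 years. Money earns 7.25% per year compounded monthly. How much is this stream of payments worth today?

This is an ordinary annuity: 276 payments of €8,950.00 at the end of each month.
Periodic rate r = 0.0725/12 per month; n is counted in months.
PV = PMT × [(1 − (1+r)^−n)/r] = 8,950 × [1 − (1+r)^−276] / r = €1,200,409.86

€1,200,409.86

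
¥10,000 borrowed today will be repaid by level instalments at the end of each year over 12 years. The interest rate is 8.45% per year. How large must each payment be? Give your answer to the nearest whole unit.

Level ordinary annuity; solve PV = PMT × [(1 − (1+r)^−n)/r] for PMT.
Periodic rate r = 0.0845 per year.
With n = 12: PMT = 10,000 / ([(1 − (1+r)^−n)/r]) = ¥1,358

¥1,358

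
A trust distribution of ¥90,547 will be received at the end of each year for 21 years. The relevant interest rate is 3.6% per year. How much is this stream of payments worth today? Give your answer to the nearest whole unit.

This is an ordinary annuity: 21 payments of ¥90,547 at the end of each year.
Periodic rate r = 0.036 per year.
PV = PMT × [(1 − (1+r)^−n)/r] = 90,547 × [1 − (1+r)^−21] / r = ¥1,318,408

¥1,318,408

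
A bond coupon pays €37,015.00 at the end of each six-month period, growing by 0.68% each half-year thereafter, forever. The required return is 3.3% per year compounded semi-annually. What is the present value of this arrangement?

Periodic rate r = 0.033/2 per half-year.
Growing perpetuity (Gordon): PV = PMT₁ / (r − g) = 37,015 / (r − 0.0068) = €3,815,979.38.

€3,815,979.38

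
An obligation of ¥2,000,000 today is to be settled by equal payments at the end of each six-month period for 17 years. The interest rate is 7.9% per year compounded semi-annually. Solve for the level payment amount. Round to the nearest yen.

¥107,908

Level ordinary annuity; solve PV = PMT × [(1 − (1+r)^−n)/r] for PMT.
Periodic rate r = 0.079/2 per half-year; n is counted in half-years.
With n = 34: PMT = 2,000,000 / ([(1 − (1+r)^−n)/r]) = ¥107,908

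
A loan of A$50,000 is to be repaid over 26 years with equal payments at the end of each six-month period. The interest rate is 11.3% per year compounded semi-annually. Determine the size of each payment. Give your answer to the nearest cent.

A$2,996.98

Level ordinary annuity; solve PV = PMT × [(1 − (1+r)^−n)/r] for PMT.
Periodic rate r = 0.113/2 per half-year; n is counted in half-years.
With n = 52: PMT = 50,000 / ([(1 − (1+r)^−n)/r]) = A$2,996.98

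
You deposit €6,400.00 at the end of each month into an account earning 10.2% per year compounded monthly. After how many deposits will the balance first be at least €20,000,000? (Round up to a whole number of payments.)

392 payments

Periodic rate r = 0.102/12 per month; n is counted in months.
Ordinary annuity FV: 20,000,000 = 6,400 × [((1+r)^n − 1)/r].
(1+r)^n = 1 + 20,000,000 × r / 6,400, so n = ln(1 + 20,000,000·r/6,400) / ln(1+r) = 391.83.
Round up to a whole number of payments: n = 392.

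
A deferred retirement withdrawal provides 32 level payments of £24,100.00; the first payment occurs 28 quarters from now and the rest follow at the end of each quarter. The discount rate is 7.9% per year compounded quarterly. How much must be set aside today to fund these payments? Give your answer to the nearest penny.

Ordinary annuity of 32 payments, first payment at period 28.
Periodic rate r = 0.079/4 per quarter; n is counted in quarters.
The ordinary-annuity PV formula values the stream one period before the first payment (period 27); discount that back 27 periods:
PV₀ = 24,100 × [1 − (1+r)^−32] / r × (1+r)^−27 = £334,771.25

£334,771.25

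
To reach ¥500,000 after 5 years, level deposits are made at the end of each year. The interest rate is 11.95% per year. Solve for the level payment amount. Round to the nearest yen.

Level ordinary annuity; solve FV = PMT × [((1+r)^n − 1)/r] for PMT.
Periodic rate r = 0.1195 per year.
With n = 5: PMT = 500,000 / ([((1+r)^n − 1)/r]) = ¥78,783

¥78,783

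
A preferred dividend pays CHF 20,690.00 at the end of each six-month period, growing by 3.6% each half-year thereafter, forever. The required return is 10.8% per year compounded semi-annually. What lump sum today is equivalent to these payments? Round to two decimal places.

CHF 1,149,444.44

Periodic rate r = 0.108/2 per half-year.
Growing perpetuity (Gordon): PV = PMT₁ / (r − g) = 20,690 / (r − 0.036) = CHF 1,149,444.44.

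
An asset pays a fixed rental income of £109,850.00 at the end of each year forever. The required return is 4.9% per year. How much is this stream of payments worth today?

£2,241,836.73

Periodic rate r = 0.049 per year.
Level perpetuity: PV = PMT / r = 109,850 / (0.049) = £2,241,836.73.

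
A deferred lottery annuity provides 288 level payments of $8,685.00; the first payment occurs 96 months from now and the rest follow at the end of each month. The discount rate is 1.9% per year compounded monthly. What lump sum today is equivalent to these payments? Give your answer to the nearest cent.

Ordinary annuity of 288 payments, first payment at period 96.
Periodic rate r = 0.019/12 per month; n is counted in months.
The ordinary-annuity PV formula values the stream one period before the first payment (period 95); discount that back 95 periods:
PV₀ = 8,685 × [1 − (1+r)^−288] / r × (1+r)^−95 = $1,727,248.08

$1,727,248.08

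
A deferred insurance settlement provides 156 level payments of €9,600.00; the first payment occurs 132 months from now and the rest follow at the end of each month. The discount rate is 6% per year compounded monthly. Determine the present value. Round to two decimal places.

€540,138.67

Ordinary annuity of 156 payments, first payment at period 132.
Periodic rate r = 0.06/12 per month; n is counted in months.
The ordinary-annuity PV formula values the stream one period before the first payment (period 131); discount that back 131 periods:
PV₀ = 9,600 × [1 − (1+r)^−156] / r × (1+r)^−131 = €540,138.67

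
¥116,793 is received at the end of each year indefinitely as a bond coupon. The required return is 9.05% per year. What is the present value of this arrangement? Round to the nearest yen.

Periodic rate r = 0.0905 per year.
Level perpetuity: PV = PMT / r = 116,793 / (0.0905) = ¥1,290,530.

¥1,290,530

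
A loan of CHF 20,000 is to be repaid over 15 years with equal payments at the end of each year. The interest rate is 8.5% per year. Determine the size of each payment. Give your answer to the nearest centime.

Level ordinary annuity; solve PV = PMT × [(1 − (1+r)^−n)/r] for PMT.
Periodic rate r = 0.085 per year.
With n = 15: PMT = 20,000 / ([(1 − (1+r)^−n)/r]) = CHF 2,408.41

CHF 2,408.41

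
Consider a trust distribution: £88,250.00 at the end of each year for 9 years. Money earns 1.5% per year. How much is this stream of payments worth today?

This is an ordinary annuity: 9 payments of £88,250.00 at the end of each year.
Periodic rate r = 0.015 per year.
PV = PMT × [(1 − (1+r)^−n)/r] = 88,250 × [1 − (1+r)^−9] / r = £737,815.65

£737,815.65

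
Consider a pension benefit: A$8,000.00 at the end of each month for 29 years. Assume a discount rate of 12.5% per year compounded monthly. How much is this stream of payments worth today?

This is an ordinary annuity: 348 payments of A$8,000.00 at the end of each month.
Periodic rate r = 0.125/12 per month; n is counted in months.
PV = PMT × [(1 − (1+r)^−n)/r] = 8,000 × [1 − (1+r)^−348] / r = A$747,146.12

A$747,146.12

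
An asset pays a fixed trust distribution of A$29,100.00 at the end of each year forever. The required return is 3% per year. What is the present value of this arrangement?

Periodic rate r = 0.03 per year.
Level perpetuity: PV = PMT / r = 29,100 / (0.03) = A$970,000.00.

A$970,000.00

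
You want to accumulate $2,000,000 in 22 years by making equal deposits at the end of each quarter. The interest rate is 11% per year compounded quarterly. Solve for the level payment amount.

$5,564.37

Level ordinary annuity; solve FV = PMT × [((1+r)^n − 1)/r] for PMT.
Periodic rate r = 0.11/4 per quarter; n is counted in quarters.
With n = 88: PMT = 2,000,000 / ([((1+r)^n − 1)/r]) = $5,564.37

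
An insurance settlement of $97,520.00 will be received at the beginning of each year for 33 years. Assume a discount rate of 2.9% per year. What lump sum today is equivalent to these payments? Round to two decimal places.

This is an annuity due: 33 payments of $97,520.00 at the beginning of each year.
Periodic rate r = 0.029 per year.
PV = PMT × [(1 − (1+r)^−n)/r] × (1+r) = 97,520 × [1 − (1+r)^−33] / r × (1+r) = $2,113,166.63

$2,113,166.63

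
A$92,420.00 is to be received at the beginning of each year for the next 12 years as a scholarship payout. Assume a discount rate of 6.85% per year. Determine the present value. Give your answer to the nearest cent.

A$790,655.13

This is an annuity due: 12 payments of A$92,420.00 at the beginning of each year.
Periodic rate r = 0.0685 per year.
PV = PMT × [(1 − (1+r)^−n)/r] × (1+r) = 92,420 × [1 − (1+r)^−12] / r × (1+r) = A$790,655.13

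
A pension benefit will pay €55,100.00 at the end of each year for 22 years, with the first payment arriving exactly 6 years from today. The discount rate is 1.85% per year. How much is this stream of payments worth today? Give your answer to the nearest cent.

€901,882.92

Ordinary annuity of 22 payments, first payment at period 6.
Periodic rate r = 0.0185 per year.
The ordinary-annuity PV formula values the stream one period before the first payment (period 5); discount that back 5 periods:
PV₀ = 55,100 × [1 − (1+r)^−22] / r × (1+r)^−5 = €901,882.92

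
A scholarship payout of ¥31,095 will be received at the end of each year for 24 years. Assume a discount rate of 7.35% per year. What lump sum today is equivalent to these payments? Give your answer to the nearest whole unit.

This is an ordinary annuity: 24 payments of ¥31,095 at the end of each year.
Periodic rate r = 0.0735 per year.
PV = PMT × [(1 − (1+r)^−n)/r] = 31,095 × [1 − (1+r)^−24] / r = ¥345,944

¥345,944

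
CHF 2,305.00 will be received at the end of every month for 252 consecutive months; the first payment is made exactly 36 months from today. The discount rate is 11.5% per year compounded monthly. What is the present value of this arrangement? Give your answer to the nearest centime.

Ordinary annuity of 252 payments, first payment at period 36.
Periodic rate r = 0.115/12 per month; n is counted in months.
The ordinary-annuity PV formula values the stream one period before the first payment (period 35); discount that back 35 periods:
PV₀ = 2,305 × [1 − (1+r)^−252] / r × (1+r)^−35 = CHF 156,685.33

CHF 156,685.33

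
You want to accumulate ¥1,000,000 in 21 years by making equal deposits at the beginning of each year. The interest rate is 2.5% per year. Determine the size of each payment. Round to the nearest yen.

Level annuity due; solve FV = PMT × [((1+r)^n − 1)/r] × (1+r) for PMT.
Periodic rate r = 0.025 per year.
With n = 21: PMT = 1,000,000 / ([((1+r)^n − 1)/r] × (1+r)) = ¥35,890

¥35,890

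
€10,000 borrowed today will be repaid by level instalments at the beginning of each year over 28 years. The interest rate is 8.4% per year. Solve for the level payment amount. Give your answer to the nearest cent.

Level annuity due; solve PV = PMT × [(1 − (1+r)^−n)/r] × (1+r) for PMT.
Periodic rate r = 0.084 per year.
With n = 28: PMT = 10,000 / ([(1 − (1+r)^−n)/r] × (1+r)) = €865.35

€865.35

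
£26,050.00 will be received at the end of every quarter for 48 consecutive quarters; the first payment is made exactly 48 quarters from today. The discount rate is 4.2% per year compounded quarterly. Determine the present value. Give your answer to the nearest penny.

Ordinary annuity of 48 payments, first payment at period 48.
Periodic rate r = 0.042/4 per quarter; n is counted in quarters.
The ordinary-annuity PV formula values the stream one period before the first payment (period 47); discount that back 47 periods:
PV₀ = 26,050 × [1 − (1+r)^−48] / r × (1+r)^−47 = £598,741.75

£598,741.75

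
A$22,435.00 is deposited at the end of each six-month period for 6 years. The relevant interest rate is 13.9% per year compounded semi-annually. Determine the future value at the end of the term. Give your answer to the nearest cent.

This is an ordinary annuity: 12 deposits of A$22,435.00 at the end of each six-month period.
Periodic rate r = 0.139/2 per half-year; n is counted in half-years.
FV = PMT × [((1+r)^n − 1)/r] = 22,435 × [(1+r)^12 − 1] / r = A$400,148.36

A$400,148.36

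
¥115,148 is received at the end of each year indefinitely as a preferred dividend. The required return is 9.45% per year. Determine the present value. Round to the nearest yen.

¥1,218,497

Periodic rate r = 0.0945 per year.
Level perpetuity: PV = PMT / r = 115,148 / (0.0945) = ¥1,218,497.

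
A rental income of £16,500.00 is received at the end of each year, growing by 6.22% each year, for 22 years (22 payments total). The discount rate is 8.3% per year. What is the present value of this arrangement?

£275,503.74

Periodic rate r = 0.083 per year.
Growing ordinary annuity: PV = PMT₁ × [1 − ((1+g)/(1+r))^n] / (r − g) = 16,500 × [1 − ((1+0.0622)/(1+r))^22] / (r − 0.0622) = £275,503.74.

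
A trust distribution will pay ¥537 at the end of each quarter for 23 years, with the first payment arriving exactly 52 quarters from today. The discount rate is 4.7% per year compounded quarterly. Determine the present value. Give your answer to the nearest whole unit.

Ordinary annuity of 92 payments, first payment at period 52.
Periodic rate r = 0.047/4 per quarter; n is counted in quarters.
The ordinary-annuity PV formula values the stream one period before the first payment (period 51); discount that back 51 periods:
PV₀ = 537 × [1 − (1+r)^−92] / r × (1+r)^−51 = ¥16,589

¥16,589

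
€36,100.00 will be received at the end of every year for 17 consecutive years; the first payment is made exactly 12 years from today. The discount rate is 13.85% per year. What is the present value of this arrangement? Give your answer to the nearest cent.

Ordinary annuity of 17 payments, first payment at period 12.
Periodic rate r = 0.1385 per year.
The ordinary-annuity PV formula values the stream one period before the first payment (period 11); discount that back 11 periods:
PV₀ = 36,100 × [1 − (1+r)^−17] / r × (1+r)^−11 = €55,675.87

€55,675.87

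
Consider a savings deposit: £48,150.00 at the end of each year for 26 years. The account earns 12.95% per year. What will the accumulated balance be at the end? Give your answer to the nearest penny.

This is an ordinary annuity: 26 deposits of £48,150.00 at the end of each year.
Periodic rate r = 0.1295 per year.
FV = PMT × [((1+r)^n − 1)/r] = 48,150 × [(1+r)^26 − 1] / r = £8,446,155.79

£8,446,155.79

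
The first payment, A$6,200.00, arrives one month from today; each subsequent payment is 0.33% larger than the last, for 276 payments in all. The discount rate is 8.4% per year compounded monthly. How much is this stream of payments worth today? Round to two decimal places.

Periodic rate r = 0.084/12 per month; n is counted in months.
Growing ordinary annuity: PV = PMT₁ × [1 − ((1+g)/(1+r))^n] / (r − g) = 6,200 × [1 − ((1+0.0033)/(1+r))^276] / (r − 0.0033) = A$1,068,994.85.

A$1,068,994.85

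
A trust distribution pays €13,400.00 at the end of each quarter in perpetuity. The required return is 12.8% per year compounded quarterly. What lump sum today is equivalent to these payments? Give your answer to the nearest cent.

€418,750.00

Periodic rate r = 0.128/4 per quarter.
Level perpetuity: PV = PMT / r = 13,400 / (0.128/4) = €418,750.00.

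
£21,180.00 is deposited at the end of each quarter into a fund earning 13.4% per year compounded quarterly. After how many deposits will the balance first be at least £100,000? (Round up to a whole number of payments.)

Periodic rate r = 0.134/4 per quarter; n is counted in quarters.
Ordinary annuity FV: 100,000 = 21,180 × [((1+r)^n − 1)/r].
(1+r)^n = 1 + 100,000 × r / 21,180, so n = ln(1 + 100,000·r/21,180) / ln(1+r) = 4.46.
Round up to a whole number of payments: n = 5.

5 payments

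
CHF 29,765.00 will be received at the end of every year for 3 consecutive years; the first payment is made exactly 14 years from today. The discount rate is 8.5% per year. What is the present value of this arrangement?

Ordinary annuity of 3 payments, first payment at period 14.
Periodic rate r = 0.085 per year.
The ordinary-annuity PV formula values the stream one period before the first payment (period 13); discount that back 13 periods:
PV₀ = 29,765 × [1 − (1+r)^−3] / r × (1+r)^−13 = CHF 26,323.52

CHF 26,323.52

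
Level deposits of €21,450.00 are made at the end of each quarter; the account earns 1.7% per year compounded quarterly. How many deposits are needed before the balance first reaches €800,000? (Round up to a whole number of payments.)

Periodic rate r = 0.017/4 per quarter; n is counted in quarters.
Ordinary annuity FV: 800,000 = 21,450 × [((1+r)^n − 1)/r].
(1+r)^n = 1 + 800,000 × r / 21,450, so n = ln(1 + 800,000·r/21,450) / ln(1+r) = 34.69.
Round up to a whole number of payments: n = 35.

35 payments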